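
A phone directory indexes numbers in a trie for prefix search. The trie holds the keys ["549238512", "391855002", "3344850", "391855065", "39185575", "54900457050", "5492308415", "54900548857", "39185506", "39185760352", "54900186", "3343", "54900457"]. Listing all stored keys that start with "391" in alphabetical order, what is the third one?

Words with prefix "391", in lexicographic order: "391855002", "39185506", "391855065", "39185575", "39185760352"
The 3rd is 391855065.

391855065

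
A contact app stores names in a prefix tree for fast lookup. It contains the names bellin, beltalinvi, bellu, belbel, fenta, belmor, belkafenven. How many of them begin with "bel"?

6

Filter for entries beginning with "bel":
Matches: "belbel", "belkafenven", "bellin", "bellu", "belmor", "beltalinvi"
Count: 6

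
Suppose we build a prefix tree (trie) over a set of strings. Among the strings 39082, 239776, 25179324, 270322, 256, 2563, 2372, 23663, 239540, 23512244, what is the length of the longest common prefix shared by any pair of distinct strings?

3

Equivalently: take the maximum, over all pairs, of their longest common prefix length.
"239540" and "239776" agree on "239" (3 characters) before diverging; nothing deeper is shared.
Longest shared-prefix length: 3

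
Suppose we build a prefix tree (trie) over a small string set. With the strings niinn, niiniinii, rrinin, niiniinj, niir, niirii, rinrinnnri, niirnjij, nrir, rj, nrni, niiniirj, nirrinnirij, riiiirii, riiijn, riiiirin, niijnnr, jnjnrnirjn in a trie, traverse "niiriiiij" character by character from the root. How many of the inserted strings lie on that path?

2

Check each prefix of "niiriiiij" against the stored set — each match is an end-marker on the path.
Prefixes of the query that are stored words: "niir", "niirii"
Count: 2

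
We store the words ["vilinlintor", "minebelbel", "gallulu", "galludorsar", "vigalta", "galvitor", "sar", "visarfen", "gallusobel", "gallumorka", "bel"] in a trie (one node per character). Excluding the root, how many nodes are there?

66

For each word, the new-node count is its length minus the longest prefix already in the trie:
  "vilinlintor" → 11 new (v, i, l, i, n, l, i, n, t, o, r)
  "minebelbel" → 10 new (m, i, n, e, b, e, l, b, e, l)
  "gallulu" → 7 new (g, a, l, l, u, l, u)
  "galludorsar" → prefix "gallu" already present; 6 new (d, o, r, s, a, r)
  "vigalta" → prefix "vi" already present; 5 new (g, a, l, t, a)
  "galvitor" → prefix "gal" already present; 5 new (v, i, t, o, r)
  "sar" → 3 new (s, a, r)
  "visarfen" → prefix "vi" already present; 6 new (s, a, r, f, e, n)
  "gallusobel" → prefix "gallu" already present; 5 new (s, o, b, e, l)
  "gallumorka" → prefix "gallu" already present; 5 new (m, o, r, k, a)
  "bel" → 3 new (b, e, l)
Total nodes = 11 + 10 + 7 + 6 + 5 + 5 + 3 + 6 + 5 + 5 + 3 = 66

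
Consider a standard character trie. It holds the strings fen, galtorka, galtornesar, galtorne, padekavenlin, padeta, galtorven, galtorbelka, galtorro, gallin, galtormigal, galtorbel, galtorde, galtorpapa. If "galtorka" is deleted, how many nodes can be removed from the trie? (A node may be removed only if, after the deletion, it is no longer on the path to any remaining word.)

2

A node on "galtorka"'s path can go only if nothing else ends at it or branches off below it.
The suffix "ka" (2 nodes) is used only by "galtorka"; the node for "galtor" still has the child "n", so pruning stops there.
Nodes removed: 2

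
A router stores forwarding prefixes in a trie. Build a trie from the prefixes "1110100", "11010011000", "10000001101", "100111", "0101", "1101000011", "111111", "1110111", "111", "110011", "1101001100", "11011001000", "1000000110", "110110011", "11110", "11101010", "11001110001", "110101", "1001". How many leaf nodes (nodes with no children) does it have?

Leaves are exactly the stored words that no other stored word extends.
Those words: "0101", "10000001101", "100111", "11001110001", "1101000011", "11010011000", "110101", "11011001000", "110110011", "1110100", "11101010", "1110111", "11110", "111111"
Leaf count: 14

14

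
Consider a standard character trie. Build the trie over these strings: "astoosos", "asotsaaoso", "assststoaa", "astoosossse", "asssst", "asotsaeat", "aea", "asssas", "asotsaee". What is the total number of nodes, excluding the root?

37

Trace insertions, counting only characters that open a new branch:
  "astoosos" → 8 new (a, s, t, o, o, s, o, s)
  "asotsaaoso" → prefix "as" already present; 8 new (o, t, s, a, a, o, s, o)
  "assststoaa" → prefix "as" already present; 8 new (s, s, t, s, t, o, a, a)
  "astoosossse" → prefix "astoosos" already present; 3 new (s, s, e)
  "asssst" → prefix "asss" already present; 2 new (s, t)
  "asotsaeat" → prefix "asotsa" already present; 3 new (e, a, t)
  "aea" → prefix "a" already present; 2 new (e, a)
  "asssas" → prefix "asss" already present; 2 new (a, s)
  "asotsaee" → prefix "asotsae" already present; 1 new (e)
Total nodes = 8 + 8 + 8 + 3 + 2 + 3 + 2 + 2 + 1 = 37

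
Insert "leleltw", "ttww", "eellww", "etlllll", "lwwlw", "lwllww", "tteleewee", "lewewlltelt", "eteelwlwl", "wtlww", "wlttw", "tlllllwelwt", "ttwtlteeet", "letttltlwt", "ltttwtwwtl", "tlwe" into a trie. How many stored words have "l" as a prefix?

Walk to "l"; the words in its subtree are exactly those with that prefix.
Words under "l": leleltw, letttltlwt, lewewlltelt, ltttwtwwtl, lwllww, lwwlw
Count: 6

6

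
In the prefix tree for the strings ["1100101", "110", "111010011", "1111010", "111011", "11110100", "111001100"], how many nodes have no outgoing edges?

A leaf is a node with no children — equivalently, the end of a word that is not a proper prefix of any other stored word.
Those words: "1100101", "111001100", "111010011", "111011", "11110100"
Leaf count: 5

5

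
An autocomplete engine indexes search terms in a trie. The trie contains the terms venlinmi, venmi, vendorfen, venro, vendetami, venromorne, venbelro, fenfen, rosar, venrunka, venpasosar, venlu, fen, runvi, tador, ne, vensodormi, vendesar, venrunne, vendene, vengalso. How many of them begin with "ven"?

Filter for entries beginning with "ven":
Words under "ven": venbelro, vendene, vendesar, vendetami, vendorfen, vengalso, venlinmi, venlu, venmi, venpasosar, venro, venromorne, venrunka, venrunne, vensodormi
Count: 15

15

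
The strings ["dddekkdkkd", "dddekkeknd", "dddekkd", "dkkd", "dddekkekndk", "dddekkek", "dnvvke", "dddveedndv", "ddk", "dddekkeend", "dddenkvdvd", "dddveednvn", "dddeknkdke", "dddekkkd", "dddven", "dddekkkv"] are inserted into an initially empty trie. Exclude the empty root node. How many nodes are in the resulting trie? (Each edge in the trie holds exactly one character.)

51

Trace insertions, counting only characters that open a new branch:
  "dddekkdkkd" → 10 new (d, d, d, e, k, k, d, k, k, d)
  "dddekkeknd" → prefix "dddekk" already present; 4 new (e, k, n, d)
  "dddekkd" → prefix "dddekkd" already present; 0 new (none)
  "dkkd" → prefix "d" already present; 3 new (k, k, d)
  "dddekkekndk" → prefix "dddekkeknd" already present; 1 new (k)
  "dddekkek" → prefix "dddekkek" already present; 0 new (none)
  "dnvvke" → prefix "d" already present; 5 new (n, v, v, k, e)
  "dddveedndv" → prefix "ddd" already present; 7 new (v, e, e, d, n, d, v)
  "ddk" → prefix "dd" already present; 1 new (k)
  "dddekkeend" → prefix "dddekke" already present; 3 new (e, n, d)
  "dddenkvdvd" → prefix "ddde" already present; 6 new (n, k, v, d, v, d)
  "dddveednvn" → prefix "dddveedn" already present; 2 new (v, n)
  "dddeknkdke" → prefix "dddek" already present; 5 new (n, k, d, k, e)
  "dddekkkd" → prefix "dddekk" already present; 2 new (k, d)
  "dddven" → prefix "dddve" already present; 1 new (n)
  "dddekkkv" → prefix "dddekkk" already present; 1 new (v)
Total nodes = 10 + 4 + 0 + 3 + 1 + 0 + 5 + 7 + 1 + 3 + 6 + 2 + 5 + 2 + 1 + 1 = 51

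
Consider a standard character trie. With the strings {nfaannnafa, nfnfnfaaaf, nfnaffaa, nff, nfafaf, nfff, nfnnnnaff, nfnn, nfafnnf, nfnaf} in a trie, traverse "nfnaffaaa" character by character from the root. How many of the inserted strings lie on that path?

2

Traverse "nfnaffaaa" character by character; count nodes along the way that are marked as word ends.
Prefixes of the query that are stored words: "nfnaf", "nfnaffaa"
Count: 2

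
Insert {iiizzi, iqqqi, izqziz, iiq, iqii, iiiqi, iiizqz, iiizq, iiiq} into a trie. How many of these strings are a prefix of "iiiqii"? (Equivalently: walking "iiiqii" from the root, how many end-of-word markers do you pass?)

2

Traverse "iiiqii" character by character; count nodes along the way that are marked as word ends.
Prefixes of the query that are stored words: "iiiq", "iiiqi"
Count: 2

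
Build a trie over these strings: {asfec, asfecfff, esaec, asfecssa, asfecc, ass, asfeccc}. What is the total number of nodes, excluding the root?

19

Trace insertions, counting only characters that open a new branch:
  "asfec" → 5 new (a, s, f, e, c)
  "asfecfff" → prefix "asfec" already present; 3 new (f, f, f)
  "esaec" → 5 new (e, s, a, e, c)
  "asfecssa" → prefix "asfec" already present; 3 new (s, s, a)
  "asfecc" → prefix "asfec" already present; 1 new (c)
  "ass" → prefix "as" already present; 1 new (s)
  "asfeccc" → prefix "asfecc" already present; 1 new (c)
Total nodes = 5 + 3 + 5 + 3 + 1 + 1 + 1 = 19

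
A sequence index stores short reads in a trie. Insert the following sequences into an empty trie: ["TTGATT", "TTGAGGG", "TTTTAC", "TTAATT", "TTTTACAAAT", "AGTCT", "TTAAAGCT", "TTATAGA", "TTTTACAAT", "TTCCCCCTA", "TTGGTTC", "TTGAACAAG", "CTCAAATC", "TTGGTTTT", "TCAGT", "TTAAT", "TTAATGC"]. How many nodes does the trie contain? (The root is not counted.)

Trace insertions, counting only characters that open a new branch:
  "TTGATT" → 6 new (T, T, G, A, T, T)
  "TTGAGGG" → prefix "TTGA" already present; 3 new (G, G, G)
  "TTTTAC" → prefix "TT" already present; 4 new (T, T, A, C)
  "TTAATT" → prefix "TT" already present; 4 new (A, A, T, T)
  "TTTTACAAAT" → prefix "TTTTAC" already present; 4 new (A, A, A, T)
  "AGTCT" → 5 new (A, G, T, C, T)
  "TTAAAGCT" → prefix "TTAA" already present; 4 new (A, G, C, T)
  "TTATAGA" → prefix "TTA" already present; 4 new (T, A, G, A)
  "TTTTACAAT" → prefix "TTTTACAA" already present; 1 new (T)
  "TTCCCCCTA" → prefix "TT" already present; 7 new (C, C, C, C, C, T, A)
  "TTGGTTC" → prefix "TTG" already present; 4 new (G, T, T, C)
  "TTGAACAAG" → prefix "TTGA" already present; 5 new (A, C, A, A, G)
  "CTCAAATC" → 8 new (C, T, C, A, A, A, T, C)
  "TTGGTTTT" → prefix "TTGGTT" already present; 2 new (T, T)
  "TCAGT" → prefix "T" already present; 4 new (C, A, G, T)
  "TTAAT" → prefix "TTAAT" already present; 0 new (none)
  "TTAATGC" → prefix "TTAAT" already present; 2 new (G, C)
Total nodes = 6 + 3 + 4 + 4 + 4 + 5 + 4 + 4 + 1 + 7 + 4 + 5 + 8 + 2 + 4 + 0 + 2 = 67

67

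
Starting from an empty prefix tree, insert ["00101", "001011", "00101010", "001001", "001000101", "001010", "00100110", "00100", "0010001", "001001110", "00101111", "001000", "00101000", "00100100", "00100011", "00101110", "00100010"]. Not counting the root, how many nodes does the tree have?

27

Trace insertions, counting only characters that open a new branch:
  "00101" → 5 new (0, 0, 1, 0, 1)
  "001011" → prefix "00101" already present; 1 new (1)
  "00101010" → prefix "00101" already present; 3 new (0, 1, 0)
  "001001" → prefix "0010" already present; 2 new (0, 1)
  "001000101" → prefix "00100" already present; 4 new (0, 1, 0, 1)
  "001010" → prefix "001010" already present; 0 new (none)
  "00100110" → prefix "001001" already present; 2 new (1, 0)
  "00100" → prefix "00100" already present; 0 new (none)
  "0010001" → prefix "0010001" already present; 0 new (none)
  "001001110" → prefix "0010011" already present; 2 new (1, 0)
  "00101111" → prefix "001011" already present; 2 new (1, 1)
  "001000" → prefix "001000" already present; 0 new (none)
  "00101000" → prefix "001010" already present; 2 new (0, 0)
  "00100100" → prefix "001001" already present; 2 new (0, 0)
  "00100011" → prefix "0010001" already present; 1 new (1)
  "00101110" → prefix "0010111" already present; 1 new (0)
  "00100010" → prefix "00100010" already present; 0 new (none)
Total nodes = 5 + 1 + 3 + 2 + 4 + 0 + 2 + 0 + 0 + 2 + 2 + 0 + 2 + 2 + 1 + 1 + 0 = 27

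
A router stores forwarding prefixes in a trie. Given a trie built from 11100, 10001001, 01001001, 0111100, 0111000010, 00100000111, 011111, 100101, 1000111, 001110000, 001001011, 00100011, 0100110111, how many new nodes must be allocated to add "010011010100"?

4

The longest prefix of "010011010100" already in the trie is "01001101" (length 8).
New nodes needed: |"010011010100"| − 8 = 12 − 8 = 4.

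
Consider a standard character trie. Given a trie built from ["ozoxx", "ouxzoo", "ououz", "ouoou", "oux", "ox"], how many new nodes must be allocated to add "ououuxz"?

3

The longest prefix of "ououuxz" already in the trie is "ouou" (length 4).
So 7 − 4 = 3 new nodes.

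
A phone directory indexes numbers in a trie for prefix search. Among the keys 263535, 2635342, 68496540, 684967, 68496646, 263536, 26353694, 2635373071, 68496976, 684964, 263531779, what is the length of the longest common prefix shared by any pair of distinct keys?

Look for the deepest trie node that still has at least two words in its subtree.
"263536" and "26353694" agree on "263536" (6 characters) before diverging; nothing deeper is shared.
Longest shared-prefix length: 6

6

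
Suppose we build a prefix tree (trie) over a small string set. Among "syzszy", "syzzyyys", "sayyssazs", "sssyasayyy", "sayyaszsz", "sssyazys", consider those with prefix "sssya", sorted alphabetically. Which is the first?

Filter for "sssya…" and sort: "sssyasayyy", "sssyazys"
The 1st is sssyasayyy.

sssyasayyy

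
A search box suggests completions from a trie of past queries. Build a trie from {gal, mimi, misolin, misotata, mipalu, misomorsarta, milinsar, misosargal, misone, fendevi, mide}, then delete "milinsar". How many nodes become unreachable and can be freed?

Walk "milinsar" from the leaf back toward the root, removing each node that no remaining word uses.
The suffix "linsar" (6 nodes) is used only by "milinsar"; the node for "mi" still has the child "m", so pruning stops there.
Nodes removed: 6

6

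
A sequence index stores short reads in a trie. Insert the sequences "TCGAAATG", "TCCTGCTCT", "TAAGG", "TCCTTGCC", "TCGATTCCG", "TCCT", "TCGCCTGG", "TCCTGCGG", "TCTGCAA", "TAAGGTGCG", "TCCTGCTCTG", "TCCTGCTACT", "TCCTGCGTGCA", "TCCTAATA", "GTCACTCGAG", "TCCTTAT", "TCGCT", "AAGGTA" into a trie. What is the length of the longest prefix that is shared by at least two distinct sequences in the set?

9

Look for the deepest trie node that still has at least two words in its subtree.
e.g. "TCCTGCTCT" and "TCCTGCTCTG" share the prefix "TCCTGCTCT" of length 9; no pair shares a longer one.
Longest shared-prefix length: 9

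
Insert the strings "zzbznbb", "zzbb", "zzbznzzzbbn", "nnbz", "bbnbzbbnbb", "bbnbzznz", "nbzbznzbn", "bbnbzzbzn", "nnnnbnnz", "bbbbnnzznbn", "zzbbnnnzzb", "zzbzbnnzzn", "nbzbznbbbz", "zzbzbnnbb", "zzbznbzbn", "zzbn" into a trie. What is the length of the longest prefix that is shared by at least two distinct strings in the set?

The deepest shared node is where two words last agree before diverging.
e.g. "zzbzbnnbb" and "zzbzbnnzzn" share the prefix "zzbzbnn" of length 7; no pair shares a longer one.
Longest shared-prefix length: 7

7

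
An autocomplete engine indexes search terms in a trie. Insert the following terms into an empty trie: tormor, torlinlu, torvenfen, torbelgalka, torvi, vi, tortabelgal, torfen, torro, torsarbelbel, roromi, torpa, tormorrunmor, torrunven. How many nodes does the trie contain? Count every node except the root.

For each word, the new-node count is its length minus the longest prefix already in the trie:
  "tormor" → 6 new (t, o, r, m, o, r)
  "torlinlu" → prefix "tor" already present; 5 new (l, i, n, l, u)
  "torvenfen" → prefix "tor" already present; 6 new (v, e, n, f, e, n)
  "torbelgalka" → prefix "tor" already present; 8 new (b, e, l, g, a, l, k, a)
  "torvi" → prefix "torv" already present; 1 new (i)
  "vi" → 2 new (v, i)
  "tortabelgal" → prefix "tor" already present; 8 new (t, a, b, e, l, g, a, l)
  "torfen" → prefix "tor" already present; 3 new (f, e, n)
  "torro" → prefix "tor" already present; 2 new (r, o)
  "torsarbelbel" → prefix "tor" already present; 9 new (s, a, r, b, e, l, b, e, l)
  "roromi" → 6 new (r, o, r, o, m, i)
  "torpa" → prefix "tor" already present; 2 new (p, a)
  "tormorrunmor" → prefix "tormor" already present; 6 new (r, u, n, m, o, r)
  "torrunven" → prefix "torr" already present; 5 new (u, n, v, e, n)
Total nodes = 6 + 5 + 6 + 8 + 1 + 2 + 8 + 3 + 2 + 9 + 6 + 2 + 6 + 5 = 69

69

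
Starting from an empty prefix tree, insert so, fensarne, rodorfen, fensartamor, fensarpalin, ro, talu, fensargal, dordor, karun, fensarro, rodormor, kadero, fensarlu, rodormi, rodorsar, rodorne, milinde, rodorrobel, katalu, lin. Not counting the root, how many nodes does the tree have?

82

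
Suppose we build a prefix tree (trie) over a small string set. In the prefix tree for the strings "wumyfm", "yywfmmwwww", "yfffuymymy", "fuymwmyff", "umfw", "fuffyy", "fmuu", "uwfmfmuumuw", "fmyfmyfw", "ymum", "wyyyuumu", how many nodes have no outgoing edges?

11

A leaf is a node with no children — equivalently, the end of a word that is not a proper prefix of any other stored word.
Those words: "fmuu", "fmyfmyfw", "fuffyy", "fuymwmyff", "umfw", "uwfmfmuumuw", "wumyfm", "wyyyuumu", "yfffuymymy", "ymum", "yywfmmwwww"
Leaf count: 11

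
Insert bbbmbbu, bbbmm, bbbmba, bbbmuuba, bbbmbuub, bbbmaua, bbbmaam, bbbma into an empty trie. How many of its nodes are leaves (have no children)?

A leaf is a node with no children — equivalently, the end of a word that is not a proper prefix of any other stored word.
Those words: "bbbmaam", "bbbmaua", "bbbmba", "bbbmbbu", "bbbmbuub", "bbbmm", "bbbmuuba"
Leaf count: 7

7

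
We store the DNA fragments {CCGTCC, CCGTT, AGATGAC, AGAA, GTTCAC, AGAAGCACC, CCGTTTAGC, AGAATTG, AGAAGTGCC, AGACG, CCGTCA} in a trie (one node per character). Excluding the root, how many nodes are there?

Count nodes per top-level branch (shared prefixes stored once):
  'A'-branch (AGAA, AGAAGCACC, AGAAGTGCC, AGAATTG, AGACG, AGATGAC): 22 nodes
  'C'-branch (CCGTCA, CCGTCC, CCGTT, CCGTTTAGC): 12 nodes
  'G'-branch (GTTCAC): 6 nodes
Sum: 40

40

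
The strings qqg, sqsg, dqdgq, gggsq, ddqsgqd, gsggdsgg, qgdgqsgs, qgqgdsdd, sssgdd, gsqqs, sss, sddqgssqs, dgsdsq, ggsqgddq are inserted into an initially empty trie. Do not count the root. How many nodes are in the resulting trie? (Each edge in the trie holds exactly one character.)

70

Count nodes per top-level branch (shared prefixes stored once):
  'd'-branch (ddqsgqd, dgsdsq, dqdgq): 16 nodes
  'g'-branch (gggsq, ggsqgddq, gsggdsgg, gsqqs): 21 nodes
  'q'-branch (qgdgqsgs, qgqgdsdd, qqg): 16 nodes
  's'-branch (sddqgssqs, sqsg, sss, sssgdd): 17 nodes
Sum: 70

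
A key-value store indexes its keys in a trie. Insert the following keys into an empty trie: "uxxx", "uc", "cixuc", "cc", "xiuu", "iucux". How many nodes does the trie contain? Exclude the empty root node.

20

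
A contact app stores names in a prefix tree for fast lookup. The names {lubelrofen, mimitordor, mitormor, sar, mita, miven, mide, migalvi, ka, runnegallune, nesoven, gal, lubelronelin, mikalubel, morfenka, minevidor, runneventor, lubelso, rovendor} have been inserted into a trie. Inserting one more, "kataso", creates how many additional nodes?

The longest prefix of "kataso" already in the trie is "ka" (length 2).
Each of the 4 remaining characters creates one node.

4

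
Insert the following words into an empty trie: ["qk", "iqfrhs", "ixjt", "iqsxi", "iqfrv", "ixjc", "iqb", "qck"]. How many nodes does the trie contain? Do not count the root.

Trie structure (* marks end of a word):
(root)
├─ i
│  ├─ q
│  │  ├─ b *
│  │  ├─ f
│  │  │  └─ r
│  │  │     ├─ h
│  │  │     │  └─ s *
│  │  │     └─ v *
│  │  └─ s
│  │     └─ x
│  │        └─ i *
│  └─ x
│     └─ j
│        ├─ c *
│        └─ t *
└─ q
   ├─ c
   │  └─ k *
   └─ k *
Counting every labelled node above: 19.

19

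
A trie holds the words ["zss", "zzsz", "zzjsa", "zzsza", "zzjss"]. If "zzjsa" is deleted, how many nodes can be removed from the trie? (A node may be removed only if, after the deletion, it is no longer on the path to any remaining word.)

1

A node on "zzjsa"'s path can go only if nothing else ends at it or branches off below it.
The suffix "a" (1 node) is used only by "zzjsa"; the node for "zzjs" still has the child "s", so pruning stops there.
Nodes removed: 1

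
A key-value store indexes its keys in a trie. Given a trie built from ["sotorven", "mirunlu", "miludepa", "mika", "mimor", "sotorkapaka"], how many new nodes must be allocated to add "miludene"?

2

The longest prefix of "miludene" already in the trie is "milude" (length 6).
Each of the 2 remaining characters creates one node.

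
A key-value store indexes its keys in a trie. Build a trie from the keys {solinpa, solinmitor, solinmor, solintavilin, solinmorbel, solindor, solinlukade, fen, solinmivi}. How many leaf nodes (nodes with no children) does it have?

Leaves are exactly the stored words that no other stored word extends.
Those words: "fen", "solindor", "solinlukade", "solinmitor", "solinmivi", "solinmorbel", "solinpa", "solintavilin"
Leaf count: 8

8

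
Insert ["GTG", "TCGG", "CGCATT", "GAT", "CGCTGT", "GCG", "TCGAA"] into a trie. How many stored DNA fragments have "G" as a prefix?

3

Walk to "G"; the words in its subtree are exactly those with that prefix.
Words under "G": GAT, GCG, GTG
Count: 3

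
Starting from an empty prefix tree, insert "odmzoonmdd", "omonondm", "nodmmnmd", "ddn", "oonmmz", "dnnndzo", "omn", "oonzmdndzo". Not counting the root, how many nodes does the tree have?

Trace insertions, counting only characters that open a new branch:
  "odmzoonmdd" → 10 new (o, d, m, z, o, o, n, m, d, d)
  "omonondm" → prefix "o" already present; 7 new (m, o, n, o, n, d, m)
  "nodmmnmd" → 8 new (n, o, d, m, m, n, m, d)
  "ddn" → 3 new (d, d, n)
  "oonmmz" → prefix "o" already present; 5 new (o, n, m, m, z)
  "dnnndzo" → prefix "d" already present; 6 new (n, n, n, d, z, o)
  "omn" → prefix "om" already present; 1 new (n)
  "oonzmdndzo" → prefix "oon" already present; 7 new (z, m, d, n, d, z, o)
Total nodes = 10 + 7 + 8 + 3 + 5 + 6 + 1 + 7 = 47

47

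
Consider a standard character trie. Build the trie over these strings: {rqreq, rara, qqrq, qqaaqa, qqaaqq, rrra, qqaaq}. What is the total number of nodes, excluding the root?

Trie structure (* marks end of a word):
(root)
├─ q
│  └─ q
│     ├─ a
│     │  └─ a
│     │     └─ q *
│     │        ├─ a *
│     │        └─ q *
│     └─ r
│        └─ q *
└─ r
   ├─ a
   │  └─ r
   │     └─ a *
   ├─ q
   │  └─ r
   │     └─ e
   │        └─ q *
   └─ r
      └─ r
         └─ a *
Counting every labelled node above: 20.

20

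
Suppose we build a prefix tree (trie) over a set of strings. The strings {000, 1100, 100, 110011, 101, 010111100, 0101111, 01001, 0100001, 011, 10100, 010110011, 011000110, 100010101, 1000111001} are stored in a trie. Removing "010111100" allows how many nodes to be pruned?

2

A node on "010111100"'s path can go only if nothing else ends at it or branches off below it.
The suffix "00" (2 nodes) is used only by "010111100"; "0101111" is itself a stored word, so pruning stops there.
Nodes removed: 2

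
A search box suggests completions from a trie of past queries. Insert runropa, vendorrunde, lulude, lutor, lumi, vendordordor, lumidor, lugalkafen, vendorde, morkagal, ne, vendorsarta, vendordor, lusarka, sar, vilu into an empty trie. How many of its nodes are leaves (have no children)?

Leaves are exactly the stored words that no other stored word extends.
Those words: "lugalkafen", "lulude", "lumidor", "lusarka", "lutor", "morkagal", "ne", "runropa", "sar", "vendorde", "vendordordor", "vendorrunde", "vendorsarta", "vilu"
Leaf count: 14

14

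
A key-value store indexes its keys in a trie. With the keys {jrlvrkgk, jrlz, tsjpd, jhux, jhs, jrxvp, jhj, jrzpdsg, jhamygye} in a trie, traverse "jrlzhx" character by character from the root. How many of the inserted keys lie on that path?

1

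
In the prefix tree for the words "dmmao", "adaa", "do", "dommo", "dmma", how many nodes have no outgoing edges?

3

A leaf is a node with no children — equivalently, the end of a word that is not a proper prefix of any other stored word.
Those words: "adaa", "dmmao", "dommo"
Leaf count: 3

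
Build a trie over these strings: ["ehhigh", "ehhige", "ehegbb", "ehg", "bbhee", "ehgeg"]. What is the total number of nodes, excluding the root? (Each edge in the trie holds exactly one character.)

Count nodes per top-level branch (shared prefixes stored once):
  'b'-branch (bbhee): 5 nodes
  'e'-branch (ehegbb, ehg, ehgeg, ehhige, ehhigh): 14 nodes
Sum: 19

19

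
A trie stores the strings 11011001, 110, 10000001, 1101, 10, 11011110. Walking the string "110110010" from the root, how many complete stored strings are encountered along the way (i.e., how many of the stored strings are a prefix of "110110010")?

3

Traverse "110110010" character by character; count nodes along the way that are marked as word ends.
Prefixes of the query that are stored words: "110", "1101", "11011001"
Count: 3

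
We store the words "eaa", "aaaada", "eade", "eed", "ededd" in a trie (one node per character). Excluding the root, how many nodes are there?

17

Trace insertions, counting only characters that open a new branch:
  "eaa" → 3 new (e, a, a)
  "aaaada" → 6 new (a, a, a, a, d, a)
  "eade" → prefix "ea" already present; 2 new (d, e)
  "eed" → prefix "e" already present; 2 new (e, d)
  "ededd" → prefix "e" already present; 4 new (d, e, d, d)
Total nodes = 3 + 6 + 2 + 2 + 4 = 17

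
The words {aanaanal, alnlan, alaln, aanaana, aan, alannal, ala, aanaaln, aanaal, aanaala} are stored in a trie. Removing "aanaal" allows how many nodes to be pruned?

0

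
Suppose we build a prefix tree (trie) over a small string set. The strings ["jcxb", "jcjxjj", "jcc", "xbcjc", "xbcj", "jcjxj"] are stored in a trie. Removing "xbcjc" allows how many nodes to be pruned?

1

After clearing the end-marker at "xbcjc", prune upward until reaching a node still needed by another word.
The suffix "c" (1 node) is used only by "xbcjc"; "xbcj" is itself a stored word, so pruning stops there.
Nodes removed: 1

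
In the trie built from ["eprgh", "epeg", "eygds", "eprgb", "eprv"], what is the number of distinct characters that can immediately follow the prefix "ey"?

Follow the path "ey" to its node, then look at its outgoing edges.
Distinct next characters after "ey": g.
That node has 1 child edge.

1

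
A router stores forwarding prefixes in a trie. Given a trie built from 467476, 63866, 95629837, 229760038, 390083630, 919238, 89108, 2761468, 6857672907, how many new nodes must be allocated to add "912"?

1

Walking "912" from the root, the first 2 characters ("91") follow existing edges; "2" is the first miss.
Each of the 1 remaining characters creates one node.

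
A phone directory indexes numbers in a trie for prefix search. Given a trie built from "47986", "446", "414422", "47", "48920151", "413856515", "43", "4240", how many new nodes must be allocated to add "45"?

The longest prefix of "45" already in the trie is "4" (length 1).
New nodes needed: |"45"| − 1 = 2 − 1 = 1.

1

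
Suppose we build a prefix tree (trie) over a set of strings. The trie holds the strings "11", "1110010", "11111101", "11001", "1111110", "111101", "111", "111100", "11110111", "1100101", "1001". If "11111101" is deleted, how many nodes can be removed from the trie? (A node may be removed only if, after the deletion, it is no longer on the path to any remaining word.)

Walk "11111101" from the leaf back toward the root, removing each node that no remaining word uses.
The suffix "1" (1 node) is used only by "11111101"; "1111110" is itself a stored word, so pruning stops there.
Nodes removed: 1

1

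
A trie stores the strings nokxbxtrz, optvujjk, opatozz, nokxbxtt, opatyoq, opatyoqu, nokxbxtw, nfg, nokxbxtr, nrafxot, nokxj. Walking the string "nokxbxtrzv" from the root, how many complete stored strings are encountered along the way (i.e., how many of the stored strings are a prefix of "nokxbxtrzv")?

2

Check each prefix of "nokxbxtrzv" against the stored set — each match is an end-marker on the path.
Prefixes of the query that are stored words: "nokxbxtr", "nokxbxtrz"
Count: 2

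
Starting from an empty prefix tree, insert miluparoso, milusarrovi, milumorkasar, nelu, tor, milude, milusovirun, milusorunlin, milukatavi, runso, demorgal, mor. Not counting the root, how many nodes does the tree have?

67

Insert word by word; a character creates a node only if that edge doesn't already exist:
  "miluparoso" → 10 new (m, i, l, u, p, a, r, o, s, o)
  "milusarrovi" → prefix "milu" already present; 7 new (s, a, r, r, o, v, i)
  "milumorkasar" → prefix "milu" already present; 8 new (m, o, r, k, a, s, a, r)
  "nelu" → 4 new (n, e, l, u)
  "tor" → 3 new (t, o, r)
  "milude" → prefix "milu" already present; 2 new (d, e)
  "milusovirun" → prefix "milus" already present; 6 new (o, v, i, r, u, n)
  "milusorunlin" → prefix "miluso" already present; 6 new (r, u, n, l, i, n)
  "milukatavi" → prefix "milu" already present; 6 new (k, a, t, a, v, i)
  "runso" → 5 new (r, u, n, s, o)
  "demorgal" → 8 new (d, e, m, o, r, g, a, l)
  "mor" → prefix "m" already present; 2 new (o, r)
Total nodes = 10 + 7 + 8 + 4 + 3 + 2 + 6 + 6 + 6 + 5 + 8 + 2 = 67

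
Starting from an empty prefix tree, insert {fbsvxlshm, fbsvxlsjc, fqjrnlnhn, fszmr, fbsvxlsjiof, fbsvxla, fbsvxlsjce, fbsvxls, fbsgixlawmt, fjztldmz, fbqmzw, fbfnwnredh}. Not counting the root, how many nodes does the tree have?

55

Insert word by word; a character creates a node only if that edge doesn't already exist:
  "fbsvxlshm" → 9 new (f, b, s, v, x, l, s, h, m)
  "fbsvxlsjc" → prefix "fbsvxls" already present; 2 new (j, c)
  "fqjrnlnhn" → prefix "f" already present; 8 new (q, j, r, n, l, n, h, n)
  "fszmr" → prefix "f" already present; 4 new (s, z, m, r)
  "fbsvxlsjiof" → prefix "fbsvxlsj" already present; 3 new (i, o, f)
  "fbsvxla" → prefix "fbsvxl" already present; 1 new (a)
  "fbsvxlsjce" → prefix "fbsvxlsjc" already present; 1 new (e)
  "fbsvxls" → prefix "fbsvxls" already present; 0 new (none)
  "fbsgixlawmt" → prefix "fbs" already present; 8 new (g, i, x, l, a, w, m, t)
  "fjztldmz" → prefix "f" already present; 7 new (j, z, t, l, d, m, z)
  "fbqmzw" → prefix "fb" already present; 4 new (q, m, z, w)
  "fbfnwnredh" → prefix "fb" already present; 8 new (f, n, w, n, r, e, d, h)
Total nodes = 9 + 2 + 8 + 4 + 3 + 1 + 1 + 0 + 8 + 7 + 4 + 8 = 55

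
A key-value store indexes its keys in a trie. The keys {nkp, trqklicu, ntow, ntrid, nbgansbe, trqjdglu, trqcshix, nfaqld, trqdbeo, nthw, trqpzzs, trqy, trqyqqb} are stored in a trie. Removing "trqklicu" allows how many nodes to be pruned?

5

After clearing the end-marker at "trqklicu", prune upward until reaching a node still needed by another word.
The suffix "klicu" (5 nodes) is used only by "trqklicu"; the node for "trq" still has the child "j", so pruning stops there.
Nodes removed: 5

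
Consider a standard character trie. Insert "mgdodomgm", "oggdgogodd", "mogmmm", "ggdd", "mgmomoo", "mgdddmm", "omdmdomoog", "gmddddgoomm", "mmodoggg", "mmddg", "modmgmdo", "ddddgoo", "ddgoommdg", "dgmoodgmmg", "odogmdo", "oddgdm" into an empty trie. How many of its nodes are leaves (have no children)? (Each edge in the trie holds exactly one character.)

16

A leaf is a node with no children — equivalently, the end of a word that is not a proper prefix of any other stored word.
Those words: "ddddgoo", "ddgoommdg", "dgmoodgmmg", "ggdd", "gmddddgoomm", "mgdddmm", "mgdodomgm", "mgmomoo", "mmddg", "mmodoggg", "modmgmdo", "mogmmm", "oddgdm", "odogmdo", "oggdgogodd", "omdmdomoog"
Leaf count: 16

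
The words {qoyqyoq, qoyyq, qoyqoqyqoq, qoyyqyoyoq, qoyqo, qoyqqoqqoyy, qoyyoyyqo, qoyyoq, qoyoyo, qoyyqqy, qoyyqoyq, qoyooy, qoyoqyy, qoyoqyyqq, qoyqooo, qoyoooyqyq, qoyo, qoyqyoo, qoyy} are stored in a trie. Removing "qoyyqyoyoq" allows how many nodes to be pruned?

5

After clearing the end-marker at "qoyyqyoyoq", prune upward until reaching a node still needed by another word.
The suffix "yoyoq" (5 nodes) is used only by "qoyyqyoyoq"; the node for "qoyyq" still has the child "q", so pruning stops there.
Nodes removed: 5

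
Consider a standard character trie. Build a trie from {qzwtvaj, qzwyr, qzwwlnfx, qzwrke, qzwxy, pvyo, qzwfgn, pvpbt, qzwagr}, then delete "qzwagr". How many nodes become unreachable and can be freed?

3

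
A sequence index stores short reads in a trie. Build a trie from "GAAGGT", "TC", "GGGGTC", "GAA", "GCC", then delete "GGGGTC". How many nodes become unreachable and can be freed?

5

Walk "GGGGTC" from the leaf back toward the root, removing each node that no remaining word uses.
The suffix "GGGTC" (5 nodes) is used only by "GGGGTC"; the node for "G" still has the child "A", so pruning stops there.
Nodes removed: 5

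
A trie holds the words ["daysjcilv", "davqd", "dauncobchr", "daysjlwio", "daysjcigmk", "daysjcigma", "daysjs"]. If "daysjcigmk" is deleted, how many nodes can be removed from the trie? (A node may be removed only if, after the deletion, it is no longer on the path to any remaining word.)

1

A node on "daysjcigmk"'s path can go only if nothing else ends at it or branches off below it.
The suffix "k" (1 node) is used only by "daysjcigmk"; the node for "daysjcigm" still has the child "a", so pruning stops there.
Nodes removed: 1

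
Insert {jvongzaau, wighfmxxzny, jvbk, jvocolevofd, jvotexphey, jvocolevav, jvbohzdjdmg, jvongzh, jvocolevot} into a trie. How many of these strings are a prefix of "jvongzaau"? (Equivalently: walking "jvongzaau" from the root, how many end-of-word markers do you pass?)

1

Traverse "jvongzaau" character by character; count nodes along the way that are marked as word ends.
Prefixes of the query that are stored words: "jvongzaau"
Count: 1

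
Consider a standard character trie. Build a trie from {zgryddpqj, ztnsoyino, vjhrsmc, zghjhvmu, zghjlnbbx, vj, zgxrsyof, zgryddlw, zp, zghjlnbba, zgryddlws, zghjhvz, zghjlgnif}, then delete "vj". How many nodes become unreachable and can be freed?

A node on "vj"'s path can go only if nothing else ends at it or branches off below it.
Every node on "vj" is still needed (e.g. by "vjhrsmc"), so nothing is freed.
Nodes removed: 0

0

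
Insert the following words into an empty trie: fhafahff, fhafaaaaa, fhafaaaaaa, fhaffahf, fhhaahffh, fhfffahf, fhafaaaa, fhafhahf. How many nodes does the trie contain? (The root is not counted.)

34

Trie structure (* marks end of a word):
(root)
└─ f
   └─ h
      ├─ a
      │  └─ f
      │     ├─ a
      │     │  ├─ a
      │     │  │  └─ a
      │     │  │     └─ a *
      │     │  │        └─ a *
      │     │  │           └─ a *
      │     │  └─ h
      │     │     └─ f
      │     │        └─ f *
      │     ├─ f
      │     │  └─ a
      │     │     └─ h
      │     │        └─ f *
      │     └─ h
      │        └─ a
      │           └─ h
      │              └─ f *
      ├─ f
      │  └─ f
      │     └─ f
      │        └─ a
      │           └─ h
      │              └─ f *
      └─ h
         └─ a
            └─ a
               └─ h
                  └─ f
                     └─ f
                        └─ h *
Counting every labelled node above: 34.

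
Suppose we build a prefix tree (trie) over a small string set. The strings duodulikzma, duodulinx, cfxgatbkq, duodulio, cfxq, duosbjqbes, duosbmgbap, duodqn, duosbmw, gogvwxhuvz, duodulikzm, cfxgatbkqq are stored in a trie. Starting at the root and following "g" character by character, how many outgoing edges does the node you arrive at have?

The children of the "g" node are the distinct next characters among strings starting with "g".
Distinct next characters after "g": o.
That node has 1 child edge.

1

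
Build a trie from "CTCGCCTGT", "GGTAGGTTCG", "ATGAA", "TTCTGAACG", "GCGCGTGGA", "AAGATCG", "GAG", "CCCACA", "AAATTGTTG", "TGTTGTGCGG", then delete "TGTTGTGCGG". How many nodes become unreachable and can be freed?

9

A node on "TGTTGTGCGG"'s path can go only if nothing else ends at it or branches off below it.
The suffix "GTTGTGCGG" (9 nodes) is used only by "TGTTGTGCGG"; the node for "T" still has the child "T", so pruning stops there.
Nodes removed: 9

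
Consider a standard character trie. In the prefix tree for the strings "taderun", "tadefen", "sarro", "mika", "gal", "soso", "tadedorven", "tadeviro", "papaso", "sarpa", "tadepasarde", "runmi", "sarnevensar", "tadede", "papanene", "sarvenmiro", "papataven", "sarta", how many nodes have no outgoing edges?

18

Leaves are exactly the stored words that no other stored word extends.
Those words: "gal", "mika", "papanene", "papaso", "papataven", "runmi", "sarnevensar", "sarpa", "sarro", "sarta", "sarvenmiro", "soso", "tadede", "tadedorven", "tadefen", "tadepasarde", "taderun", "tadeviro"
Leaf count: 18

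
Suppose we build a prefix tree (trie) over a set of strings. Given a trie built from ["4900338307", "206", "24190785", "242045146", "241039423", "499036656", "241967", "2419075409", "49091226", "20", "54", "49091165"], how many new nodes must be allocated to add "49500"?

"49" is already a path in the trie; the remaining "500" must be added.
So 5 − 2 = 3 new nodes.

3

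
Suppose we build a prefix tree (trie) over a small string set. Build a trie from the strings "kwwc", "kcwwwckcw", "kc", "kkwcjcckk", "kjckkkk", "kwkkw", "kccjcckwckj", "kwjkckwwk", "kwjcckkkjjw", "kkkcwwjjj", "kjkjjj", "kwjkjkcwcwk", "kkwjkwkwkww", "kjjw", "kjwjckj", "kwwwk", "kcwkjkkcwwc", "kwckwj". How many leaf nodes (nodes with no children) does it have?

17

Leaves are exactly the stored words that no other stored word extends.
Those words: "kccjcckwckj", "kcwkjkkcwwc", "kcwwwckcw", "kjckkkk", "kjjw", "kjkjjj", "kjwjckj", "kkkcwwjjj", "kkwcjcckk", "kkwjkwkwkww", "kwckwj", "kwjcckkkjjw", "kwjkckwwk", "kwjkjkcwcwk", "kwkkw", "kwwc", "kwwwk"
Leaf count: 17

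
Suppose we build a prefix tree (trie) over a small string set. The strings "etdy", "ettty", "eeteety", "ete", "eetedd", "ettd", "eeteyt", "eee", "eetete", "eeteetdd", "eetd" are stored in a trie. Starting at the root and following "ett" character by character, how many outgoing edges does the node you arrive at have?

2

Walk "ett" from the root, arriving at one node.
Distinct next characters after "ett": d, t.
That node has 2 child edges.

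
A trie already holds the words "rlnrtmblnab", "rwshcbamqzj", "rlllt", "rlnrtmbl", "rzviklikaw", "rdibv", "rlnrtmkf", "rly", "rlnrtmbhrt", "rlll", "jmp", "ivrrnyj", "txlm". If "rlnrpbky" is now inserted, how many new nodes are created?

4

The longest prefix of "rlnrpbky" already in the trie is "rlnr" (length 4).
New nodes needed: |"rlnrpbky"| − 4 = 8 − 4 = 4.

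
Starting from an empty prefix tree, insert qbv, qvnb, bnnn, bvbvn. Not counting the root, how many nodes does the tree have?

14

Trie structure (* marks end of a word):
(root)
├─ b
│  ├─ n
│  │  └─ n
│  │     └─ n *
│  └─ v
│     └─ b
│        └─ v
│           └─ n *
└─ q
   ├─ b
   │  └─ v *
   └─ v
      └─ n
         └─ b *
Counting every labelled node above: 14.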